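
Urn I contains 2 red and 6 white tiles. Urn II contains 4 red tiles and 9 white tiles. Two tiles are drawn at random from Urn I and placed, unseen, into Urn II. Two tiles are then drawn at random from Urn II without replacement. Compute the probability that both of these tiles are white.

467/980

Condition on how many of the transferred tiles are white (from Urn I: 6 white of 8; then Urn II has 15 total).
  0 white: C(6,0)C(2,2)/C(8,2) = 1/28; then P = C(9,2)/C(15,2) = 12/35
  1 white: C(6,1)C(2,1)/C(8,2) = 3/7; then P = C(10,2)/C(15,2) = 3/7
  2 white: C(6,2)C(2,0)/C(8,2) = 15/28; then P = C(11,2)/C(15,2) = 11/21
P(both white) = 467/980 ≈ 0.4765.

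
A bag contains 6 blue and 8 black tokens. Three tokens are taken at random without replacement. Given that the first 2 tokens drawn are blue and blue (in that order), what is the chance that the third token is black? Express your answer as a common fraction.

After removing 2 blue, the bag has 8 black out of 12 remaining.
P(third is black | given) = 8/12 = 2/3 ≈ 0.6667.

2/3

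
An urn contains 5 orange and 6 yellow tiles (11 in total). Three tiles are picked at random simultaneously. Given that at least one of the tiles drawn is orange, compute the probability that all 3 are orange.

2/29

P(all 3 orange) = C(5,3)/C(11,3) = 2/33; P(at least one orange) = 1 − C(6,3)/C(11,3) = 29/33.
Since 'all 3 orange' ⊆ 'at least one orange', P(all 3 | at least one) = 2/33 / 29/33 = 2/29 ≈ 0.0690.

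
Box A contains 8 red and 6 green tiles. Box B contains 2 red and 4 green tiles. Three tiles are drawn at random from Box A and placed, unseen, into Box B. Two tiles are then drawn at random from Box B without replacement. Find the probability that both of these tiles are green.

353/1092

Condition on how many of the transferred tiles are green (from Box A: 6 green of 14; then Box B has 9 total).
  0 green: C(6,0)C(8,3)/C(14,3) = 2/13; then P = C(4,2)/C(9,2) = 1/6
  1 green: C(6,1)C(8,2)/C(14,3) = 6/13; then P = C(5,2)/C(9,2) = 5/18
  2 green: C(6,2)C(8,1)/C(14,3) = 30/91; then P = C(6,2)/C(9,2) = 5/12
  3 green: C(6,3)C(8,0)/C(14,3) = 5/91; then P = C(7,2)/C(9,2) = 7/12
P(both green) = 353/1092 ≈ 0.3233.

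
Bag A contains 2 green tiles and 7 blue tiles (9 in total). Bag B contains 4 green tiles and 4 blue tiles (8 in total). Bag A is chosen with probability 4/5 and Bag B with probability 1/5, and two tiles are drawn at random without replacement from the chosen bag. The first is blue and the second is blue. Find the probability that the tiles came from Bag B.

P(E | Bag A) = 7/12; P(E | Bag B) = 3/14.
P(E) = 4/5·7/12 + 1/5·3/14 = 107/210.
By Bayes' rule, P(Bag B | E) = 3/70 / 107/210 = 9/107 ≈ 0.0841.

9/107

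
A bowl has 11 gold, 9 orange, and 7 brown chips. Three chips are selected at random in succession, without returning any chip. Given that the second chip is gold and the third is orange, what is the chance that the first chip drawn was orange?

8/25

P(first=orange and the second chip is gold and the third is orange) = (9/27)·(11/26)·(8/25) = 44/975.
P(E) = Σ over first color = 11/195 + 44/975 + 77/1950 = 11/78.
By Bayes, P(first=orange | E) = 44/975 / 11/78 = 8/25 ≈ 0.3200.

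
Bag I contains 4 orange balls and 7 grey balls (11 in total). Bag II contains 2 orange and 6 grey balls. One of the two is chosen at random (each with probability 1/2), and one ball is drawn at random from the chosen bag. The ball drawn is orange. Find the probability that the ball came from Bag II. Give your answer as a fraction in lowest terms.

11/27

P(orange | Bag I) = 4/11; P(orange | Bag II) = 1/4.
P(orange) = 1/2·4/11 + 1/2·1/4 = 27/88.
By Bayes' rule, P(Bag II | orange) = 1/8 / 27/88 = 11/27 ≈ 0.4074.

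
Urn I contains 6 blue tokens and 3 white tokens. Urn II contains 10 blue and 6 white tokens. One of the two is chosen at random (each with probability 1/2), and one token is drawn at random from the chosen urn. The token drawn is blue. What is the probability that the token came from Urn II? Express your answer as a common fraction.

P(blue | Urn I) = 2/3; P(blue | Urn II) = 5/8.
P(blue) = 1/2·2/3 + 1/2·5/8 = 31/48.
By Bayes' rule, P(Urn II | blue) = 5/16 / 31/48 = 15/31 ≈ 0.4839.

15/31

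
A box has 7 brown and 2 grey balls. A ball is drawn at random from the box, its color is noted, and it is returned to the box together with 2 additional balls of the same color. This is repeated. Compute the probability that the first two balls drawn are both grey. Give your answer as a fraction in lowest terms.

8/99

After a grey draw the box holds 4 grey out of 11.
P = (2/9)·(4/11) = 8/99 ≈ 0.0808.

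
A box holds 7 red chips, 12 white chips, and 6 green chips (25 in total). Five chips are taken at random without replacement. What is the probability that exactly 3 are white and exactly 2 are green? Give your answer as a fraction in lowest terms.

10/161

Unordered draws without replacement: count favorable combinations over C(25,5).
Favorable = C(7,0) · C(12,3) · C(6,2) = 3300; total = C(25,5) = 53130.
P = 3300/53130 = 10/161 ≈ 0.0621.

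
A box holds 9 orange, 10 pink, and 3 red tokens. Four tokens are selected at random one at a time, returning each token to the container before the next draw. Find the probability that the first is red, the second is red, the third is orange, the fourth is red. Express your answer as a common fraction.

Multiply the conditional probability of each draw in order, with replacement (the composition resets each draw).
P = (3/22) · (3/22) · (9/22) · (3/22) = 243/234256 ≈ 0.0010.

243/234256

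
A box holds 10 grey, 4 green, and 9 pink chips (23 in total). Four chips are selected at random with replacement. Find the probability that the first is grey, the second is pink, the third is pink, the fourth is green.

Multiply the conditional probability of each draw in order, with replacement (the composition resets each draw).
P = (10/23) · (9/23) · (9/23) · (4/23) = 3240/279841 ≈ 0.0116.

3240/279841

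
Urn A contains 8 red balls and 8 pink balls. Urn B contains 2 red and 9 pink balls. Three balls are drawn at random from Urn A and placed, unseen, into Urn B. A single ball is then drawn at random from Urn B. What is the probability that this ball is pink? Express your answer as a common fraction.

Condition on how many of the transferred balls are pink (from Urn A: 8 pink of 16; then Urn B has 14 total).
  0 pink: C(8,0)C(8,3)/C(16,3) = 1/10; then P = 9/14
  1 pink: C(8,1)C(8,2)/C(16,3) = 2/5; then P = 10/14
  2 pink: C(8,2)C(8,1)/C(16,3) = 2/5; then P = 11/14
  3 pink: C(8,3)C(8,0)/C(16,3) = 1/10; then P = 12/14
P(pink from Urn B) = 3/4 ≈ 0.7500.

3/4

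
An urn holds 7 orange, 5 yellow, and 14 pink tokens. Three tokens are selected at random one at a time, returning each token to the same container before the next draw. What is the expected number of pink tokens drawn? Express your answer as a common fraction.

By linearity of expectation, E[X] = Σ P(draw i is pink); each independent draw has P(pink) = 14/26.
E[X] = 3 · 14/26 = 21/13 ≈ 1.6154.

21/13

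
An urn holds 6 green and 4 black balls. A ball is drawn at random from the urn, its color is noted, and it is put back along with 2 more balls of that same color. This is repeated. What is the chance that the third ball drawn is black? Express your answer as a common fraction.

Sum over the four possibilities for the first two draws (black/not-black each), tracking how the black count and total change by +2 per draw.
P(third is black) = 2/5 ≈ 0.4000. (In a Pólya urn every draw has the same marginal probability 4/10.)

2/5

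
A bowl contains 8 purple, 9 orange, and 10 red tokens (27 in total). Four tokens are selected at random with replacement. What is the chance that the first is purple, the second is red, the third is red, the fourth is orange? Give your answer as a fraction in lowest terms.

800/59049

Multiply the conditional probability of each draw in order, with replacement (the composition resets each draw).
P = (8/27) · (10/27) · (10/27) · (9/27) = 800/59049 ≈ 0.0135.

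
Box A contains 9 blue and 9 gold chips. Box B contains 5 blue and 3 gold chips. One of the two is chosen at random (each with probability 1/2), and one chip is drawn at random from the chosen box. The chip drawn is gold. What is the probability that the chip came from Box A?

P(gold | Box A) = 1/2; P(gold | Box B) = 3/8.
P(gold) = 1/2·1/2 + 1/2·3/8 = 7/16.
By Bayes' rule, P(Box A | gold) = 1/4 / 7/16 = 4/7 ≈ 0.5714.

4/7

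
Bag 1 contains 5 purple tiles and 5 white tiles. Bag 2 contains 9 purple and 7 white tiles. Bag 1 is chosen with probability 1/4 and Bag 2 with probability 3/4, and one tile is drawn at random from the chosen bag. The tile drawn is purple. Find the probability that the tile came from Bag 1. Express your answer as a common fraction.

P(purple | Bag 1) = 1/2; P(purple | Bag 2) = 9/16.
P(purple) = 1/4·1/2 + 3/4·9/16 = 35/64.
By Bayes' rule, P(Bag 1 | purple) = 1/8 / 35/64 = 8/35 ≈ 0.2286.

8/35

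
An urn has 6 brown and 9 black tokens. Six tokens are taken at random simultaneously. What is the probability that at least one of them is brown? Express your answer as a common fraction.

703/715

Use the complement: P(at least one brown) = 1 − P(no brown).
P(none) = C(9,6)/C(15,6) = 84/5005.
So P = 1 − 84/5005 = 703/715 ≈ 0.9832.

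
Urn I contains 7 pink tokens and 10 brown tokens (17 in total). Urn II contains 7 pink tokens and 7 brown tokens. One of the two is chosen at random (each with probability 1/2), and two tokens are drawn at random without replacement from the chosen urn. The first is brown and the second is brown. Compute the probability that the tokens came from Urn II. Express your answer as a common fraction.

P(E | Urn I) = 45/136; P(E | Urn II) = 3/13.
P(E) = 1/2·45/136 + 1/2·3/13 = 993/3536.
By Bayes' rule, P(Urn II | E) = 3/26 / 993/3536 = 136/331 ≈ 0.4109.

136/331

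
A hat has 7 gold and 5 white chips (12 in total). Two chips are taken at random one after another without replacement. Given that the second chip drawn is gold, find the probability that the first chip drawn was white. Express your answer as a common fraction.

5/11

P(first=white and the second chip drawn is gold) = (5/12)·(7/11) = 35/132.
P(the second chip drawn is gold) = Σ over first color = 7/22 + 35/132 = 7/12.
By Bayes, P(first=white | the second chip drawn is gold) = 35/132 / 7/12 = 5/11 ≈ 0.4545.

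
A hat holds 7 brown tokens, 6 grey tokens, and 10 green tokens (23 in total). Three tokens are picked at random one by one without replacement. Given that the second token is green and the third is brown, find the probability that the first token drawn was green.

P(first=green and the second token is green and the third is brown) = (10/23)·(9/22)·(7/21) = 15/253.
P(E) = Σ over first color = 10/253 + 10/253 + 15/253 = 35/253.
By Bayes, P(first=green | E) = 15/253 / 35/253 = 3/7 ≈ 0.4286.

3/7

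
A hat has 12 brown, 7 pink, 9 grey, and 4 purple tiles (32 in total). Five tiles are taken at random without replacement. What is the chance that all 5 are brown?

Unordered draws without replacement: count favorable combinations over C(32,5).
Favorable = C(12,5) · C(7,0) · C(9,0) · C(4,0) = 792; total = C(32,5) = 201376.
P = 792/201376 = 99/25172 ≈ 0.0039.

99/25172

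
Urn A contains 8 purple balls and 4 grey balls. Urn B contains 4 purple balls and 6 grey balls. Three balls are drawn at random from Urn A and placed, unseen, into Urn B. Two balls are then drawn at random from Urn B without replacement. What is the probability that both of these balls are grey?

Condition on how many of the transferred balls are grey (from Urn A: 4 grey of 12; then Urn B has 13 total).
  0 grey: C(4,0)C(8,3)/C(12,3) = 14/55; then P = C(6,2)/C(13,2) = 5/26
  1 grey: C(4,1)C(8,2)/C(12,3) = 28/55; then P = C(7,2)/C(13,2) = 7/26
  2 grey: C(4,2)C(8,1)/C(12,3) = 12/55; then P = C(8,2)/C(13,2) = 14/39
  3 grey: C(4,3)C(8,0)/C(12,3) = 1/55; then P = C(9,2)/C(13,2) = 6/13
P(both grey) = 3/11 ≈ 0.2727.

3/11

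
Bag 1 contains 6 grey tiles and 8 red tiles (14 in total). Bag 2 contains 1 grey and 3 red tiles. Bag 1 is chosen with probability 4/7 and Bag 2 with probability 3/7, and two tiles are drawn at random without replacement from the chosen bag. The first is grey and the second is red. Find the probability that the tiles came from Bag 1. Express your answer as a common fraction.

P(E | Bag 1) = 24/91; P(E | Bag 2) = 1/4.
P(E) = 4/7·24/91 + 3/7·1/4 = 657/2548.
By Bayes' rule, P(Bag 1 | E) = 96/637 / 657/2548 = 128/219 ≈ 0.5845.

128/219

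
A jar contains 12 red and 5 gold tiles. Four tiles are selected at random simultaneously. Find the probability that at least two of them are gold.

157/476

Sum the hypergeometric tail for j = 2,…,4 gold tiles.
Favorable = C(5,2)·C(12,2) + C(5,3)·C(12,1) + C(5,4)·C(12,0) = 785; total = C(17,4) = 2380.
P = 785/2380 = 157/476 ≈ 0.3298.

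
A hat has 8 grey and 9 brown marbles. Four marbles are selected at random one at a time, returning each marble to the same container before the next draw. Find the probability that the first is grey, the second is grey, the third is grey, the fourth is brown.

4608/83521

Multiply the conditional probability of each draw in order, with replacement (the composition resets each draw).
P = (8/17) · (8/17) · (8/17) · (9/17) = 4608/83521 ≈ 0.0552.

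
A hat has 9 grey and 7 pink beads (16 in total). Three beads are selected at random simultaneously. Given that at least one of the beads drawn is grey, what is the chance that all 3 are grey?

4/25

P(all 3 grey) = C(9,3)/C(16,3) = 3/20; P(at least one grey) = 1 − C(7,3)/C(16,3) = 15/16.
Since 'all 3 grey' ⊆ 'at least one grey', P(all 3 | at least one) = 3/20 / 15/16 = 4/25 ≈ 0.1600.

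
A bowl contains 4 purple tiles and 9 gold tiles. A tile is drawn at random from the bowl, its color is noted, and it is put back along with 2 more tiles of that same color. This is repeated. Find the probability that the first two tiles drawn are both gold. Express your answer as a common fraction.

After a gold draw the bowl holds 11 gold out of 15.
P = (9/13)·(11/15) = 33/65 ≈ 0.5077.

33/65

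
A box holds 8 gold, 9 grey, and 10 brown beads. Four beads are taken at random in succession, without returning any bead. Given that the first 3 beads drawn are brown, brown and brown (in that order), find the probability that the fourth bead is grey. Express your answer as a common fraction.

3/8

After removing 3 brown, the box has 9 grey out of 24 remaining.
P(fourth is grey | given) = 9/24 = 3/8 ≈ 0.3750.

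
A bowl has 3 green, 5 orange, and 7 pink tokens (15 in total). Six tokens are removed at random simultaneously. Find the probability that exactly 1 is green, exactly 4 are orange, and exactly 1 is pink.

3/143

Unordered draws without replacement: count favorable combinations over C(15,6).
Favorable = C(3,1) · C(5,4) · C(7,1) = 105; total = C(15,6) = 5005.
P = 105/5005 = 3/143 ≈ 0.0210.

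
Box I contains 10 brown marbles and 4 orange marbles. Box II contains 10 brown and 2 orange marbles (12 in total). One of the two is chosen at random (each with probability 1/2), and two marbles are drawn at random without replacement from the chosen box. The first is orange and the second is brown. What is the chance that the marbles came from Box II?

91/223

P(E | Box I) = 20/91; P(E | Box II) = 5/33.
P(E) = 1/2·20/91 + 1/2·5/33 = 1115/6006.
By Bayes' rule, P(Box II | E) = 5/66 / 1115/6006 = 91/223 ≈ 0.4081.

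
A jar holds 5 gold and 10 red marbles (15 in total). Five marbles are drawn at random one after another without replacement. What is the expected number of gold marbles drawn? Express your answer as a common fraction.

5/3

By linearity of expectation, E[X] = Σ P(draw i is gold); by symmetry each draw (even without replacement) has P(gold) = 5/15.
E[X] = 5 · 5/15 = 5/3 ≈ 1.6667.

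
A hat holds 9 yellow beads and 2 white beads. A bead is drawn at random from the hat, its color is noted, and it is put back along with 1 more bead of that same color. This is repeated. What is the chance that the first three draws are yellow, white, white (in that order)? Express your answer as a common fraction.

9/286

Track the composition after each reinforcement of +1.
P = (9/11) · (2/12) · (3/13) = 9/286 ≈ 0.0315.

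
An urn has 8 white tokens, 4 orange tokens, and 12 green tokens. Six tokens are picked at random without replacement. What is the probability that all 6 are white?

1/4807

Unordered draws without replacement: count favorable combinations over C(24,6).
Favorable = C(8,6) · C(4,0) · C(12,0) = 28; total = C(24,6) = 134596.
P = 28/134596 = 1/4807 ≈ 0.0002.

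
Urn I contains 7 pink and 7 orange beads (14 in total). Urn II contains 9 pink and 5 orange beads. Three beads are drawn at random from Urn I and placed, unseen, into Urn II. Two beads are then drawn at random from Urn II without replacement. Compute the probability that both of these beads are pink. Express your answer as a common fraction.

1305/3536

Condition on how many of the transferred beads are pink (from Urn I: 7 pink of 14; then Urn II has 17 total).
  0 pink: C(7,0)C(7,3)/C(14,3) = 5/52; then P = C(9,2)/C(17,2) = 9/34
  1 pink: C(7,1)C(7,2)/C(14,3) = 21/52; then P = C(10,2)/C(17,2) = 45/136
  2 pink: C(7,2)C(7,1)/C(14,3) = 21/52; then P = C(11,2)/C(17,2) = 55/136
  3 pink: C(7,3)C(7,0)/C(14,3) = 5/52; then P = C(12,2)/C(17,2) = 33/68
P(both pink) = 1305/3536 ≈ 0.3691.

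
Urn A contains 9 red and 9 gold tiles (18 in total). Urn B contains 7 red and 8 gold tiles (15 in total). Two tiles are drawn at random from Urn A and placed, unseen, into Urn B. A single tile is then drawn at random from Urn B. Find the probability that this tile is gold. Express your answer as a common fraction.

9/17

Condition on how many of the transferred tiles are gold (from Urn A: 9 gold of 18; then Urn B has 17 total).
  0 gold: C(9,0)C(9,2)/C(18,2) = 4/17; then P = 8/17
  1 gold: C(9,1)C(9,1)/C(18,2) = 9/17; then P = 9/17
  2 gold: C(9,2)C(9,0)/C(18,2) = 4/17; then P = 10/17
P(gold from Urn B) = 9/17 ≈ 0.5294.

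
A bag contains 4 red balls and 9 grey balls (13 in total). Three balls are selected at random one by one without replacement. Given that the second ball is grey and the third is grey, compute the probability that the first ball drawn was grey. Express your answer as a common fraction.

7/11

P(first=grey and the second ball is grey and the third is grey) = (9/13)·(8/12)·(7/11) = 42/143.
P(E) = Σ over first color = 24/143 + 42/143 = 6/13.
By Bayes, P(first=grey | E) = 42/143 / 6/13 = 7/11 ≈ 0.6364.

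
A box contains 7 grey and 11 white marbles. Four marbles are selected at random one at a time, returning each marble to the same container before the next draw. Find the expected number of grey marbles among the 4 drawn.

By linearity of expectation, E[X] = Σ P(draw i is grey); each independent draw has P(grey) = 7/18.
E[X] = 4 · 7/18 = 14/9 ≈ 1.5556.

14/9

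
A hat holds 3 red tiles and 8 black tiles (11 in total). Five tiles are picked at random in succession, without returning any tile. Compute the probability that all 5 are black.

4/33

Unordered draws without replacement: count favorable combinations over C(11,5).
Favorable = C(3,0) · C(8,5) = 56; total = C(11,5) = 462.
P = 56/462 = 4/33 ≈ 0.1212.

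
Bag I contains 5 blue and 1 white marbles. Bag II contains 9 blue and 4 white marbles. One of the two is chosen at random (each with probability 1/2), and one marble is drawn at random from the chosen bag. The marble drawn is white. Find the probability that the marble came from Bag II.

P(white | Bag I) = 1/6; P(white | Bag II) = 4/13.
P(white) = 1/2·1/6 + 1/2·4/13 = 37/156.
By Bayes' rule, P(Bag II | white) = 2/13 / 37/156 = 24/37 ≈ 0.6486.

24/37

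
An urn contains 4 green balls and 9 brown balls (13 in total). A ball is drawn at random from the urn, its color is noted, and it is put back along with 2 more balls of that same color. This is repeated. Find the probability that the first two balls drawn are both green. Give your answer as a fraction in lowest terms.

After a green draw the urn holds 6 green out of 15.
P = (4/13)·(6/15) = 8/65 ≈ 0.1231.

8/65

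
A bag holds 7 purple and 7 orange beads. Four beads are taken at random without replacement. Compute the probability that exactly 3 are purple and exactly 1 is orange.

35/143

Unordered draws without replacement: count favorable combinations over C(14,4).
Favorable = C(7,3) · C(7,1) = 245; total = C(14,4) = 1001.
P = 245/1001 = 35/143 ≈ 0.2448.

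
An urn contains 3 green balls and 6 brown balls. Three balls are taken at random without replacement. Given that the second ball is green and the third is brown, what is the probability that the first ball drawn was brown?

P(first=brown and the second ball is green and the third is brown) = (6/9)·(3/8)·(5/7) = 5/28.
P(E) = Σ over first color = 1/14 + 5/28 = 1/4.
By Bayes, P(first=brown | E) = 5/28 / 1/4 = 5/7 ≈ 0.7143.

5/7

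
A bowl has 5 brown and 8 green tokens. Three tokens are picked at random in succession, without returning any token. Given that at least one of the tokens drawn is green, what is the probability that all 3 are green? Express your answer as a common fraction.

P(all 3 green) = C(8,3)/C(13,3) = 28/143; P(at least one green) = 1 − C(5,3)/C(13,3) = 138/143.
Since 'all 3 green' ⊆ 'at least one green', P(all 3 | at least one) = 28/143 / 138/143 = 14/69 ≈ 0.2029.

14/69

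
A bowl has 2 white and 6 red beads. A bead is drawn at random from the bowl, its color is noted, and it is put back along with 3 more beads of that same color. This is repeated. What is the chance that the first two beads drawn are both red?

After a red draw the bowl holds 9 red out of 11.
P = (6/8)·(9/11) = 27/44 ≈ 0.6136.

27/44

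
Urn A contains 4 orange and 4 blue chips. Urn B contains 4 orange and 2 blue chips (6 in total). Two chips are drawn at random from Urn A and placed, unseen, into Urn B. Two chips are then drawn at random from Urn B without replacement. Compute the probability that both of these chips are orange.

143/392

Condition on how many of the transferred chips are orange (from Urn A: 4 orange of 8; then Urn B has 8 total).
  0 orange: C(4,0)C(4,2)/C(8,2) = 3/14; then P = C(4,2)/C(8,2) = 3/14
  1 orange: C(4,1)C(4,1)/C(8,2) = 4/7; then P = C(5,2)/C(8,2) = 5/14
  2 orange: C(4,2)C(4,0)/C(8,2) = 3/14; then P = C(6,2)/C(8,2) = 15/28
P(both orange) = 143/392 ≈ 0.3648.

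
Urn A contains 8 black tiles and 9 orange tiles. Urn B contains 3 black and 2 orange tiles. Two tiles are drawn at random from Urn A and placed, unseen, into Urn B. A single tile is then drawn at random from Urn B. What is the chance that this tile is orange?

52/119

Condition on how many of the transferred tiles are orange (from Urn A: 9 orange of 17; then Urn B has 7 total).
  0 orange: C(9,0)C(8,2)/C(17,2) = 7/34; then P = 2/7
  1 orange: C(9,1)C(8,1)/C(17,2) = 9/17; then P = 3/7
  2 orange: C(9,2)C(8,0)/C(17,2) = 9/34; then P = 4/7
P(orange from Urn B) = 52/119 ≈ 0.4370.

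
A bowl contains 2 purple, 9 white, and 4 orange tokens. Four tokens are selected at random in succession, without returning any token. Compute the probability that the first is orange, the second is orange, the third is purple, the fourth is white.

3/455

Multiply the conditional probability of each draw in order, without replacement, so each draw removes one from its color and from the total.
P = (4/15) · (3/14) · (2/13) · (9/12) = 3/455 ≈ 0.0066.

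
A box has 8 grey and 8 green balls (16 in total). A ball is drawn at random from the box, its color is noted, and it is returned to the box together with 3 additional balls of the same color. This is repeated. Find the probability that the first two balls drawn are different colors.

Either grey then green, or green then grey; after the first draw the total is 19.
P = (8/16)·(8/19) + (8/16)·(8/19) = 8/19 ≈ 0.4211.

8/19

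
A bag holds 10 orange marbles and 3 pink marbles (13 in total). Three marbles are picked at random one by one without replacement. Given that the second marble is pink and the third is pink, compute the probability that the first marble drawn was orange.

P(first=orange and the second marble is pink and the third is pink) = (10/13)·(3/12)·(2/11) = 5/143.
P(E) = Σ over first color = 5/143 + 1/286 = 1/26.
By Bayes, P(first=orange | E) = 5/143 / 1/26 = 10/11 ≈ 0.9091.

10/11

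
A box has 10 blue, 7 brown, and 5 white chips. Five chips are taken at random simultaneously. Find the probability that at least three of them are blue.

54/133

Sum the hypergeometric tail for j = 3,…,5 blue chips.
Favorable = C(10,3)·C(12,2) + C(10,4)·C(12,1) + C(10,5)·C(12,0) = 10692; total = C(22,5) = 26334.
P = 10692/26334 = 54/133 ≈ 0.4060.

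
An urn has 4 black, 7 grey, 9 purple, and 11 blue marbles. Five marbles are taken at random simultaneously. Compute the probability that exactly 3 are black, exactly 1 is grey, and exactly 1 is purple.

Unordered draws without replacement: count favorable combinations over C(31,5).
Favorable = C(4,3) · C(7,1) · C(9,1) · C(11,0) = 252; total = C(31,5) = 169911.
P = 252/169911 = 4/2697 ≈ 0.0015.

4/2697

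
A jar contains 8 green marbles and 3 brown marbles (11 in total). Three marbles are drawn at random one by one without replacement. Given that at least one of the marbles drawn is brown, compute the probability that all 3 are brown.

P(all 3 brown) = C(3,3)/C(11,3) = 1/165; P(at least one brown) = 1 − C(8,3)/C(11,3) = 109/165.
Since 'all 3 brown' ⊆ 'at least one brown', P(all 3 | at least one) = 1/165 / 109/165 = 1/109 ≈ 0.0092.

1/109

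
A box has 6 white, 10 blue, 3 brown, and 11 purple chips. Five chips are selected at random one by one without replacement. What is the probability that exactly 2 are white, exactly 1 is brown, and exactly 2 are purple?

Unordered draws without replacement: count favorable combinations over C(30,5).
Favorable = C(6,2) · C(10,0) · C(3,1) · C(11,2) = 2475; total = C(30,5) = 142506.
P = 2475/142506 = 275/15834 ≈ 0.0174.

275/15834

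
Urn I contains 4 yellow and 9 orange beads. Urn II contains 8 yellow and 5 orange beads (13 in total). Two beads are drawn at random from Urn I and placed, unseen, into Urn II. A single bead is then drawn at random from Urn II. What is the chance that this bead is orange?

83/195

Condition on how many of the transferred beads are orange (from Urn I: 9 orange of 13; then Urn II has 15 total).
  0 orange: C(9,0)C(4,2)/C(13,2) = 1/13; then P = 5/15
  1 orange: C(9,1)C(4,1)/C(13,2) = 6/13; then P = 6/15
  2 orange: C(9,2)C(4,0)/C(13,2) = 6/13; then P = 7/15
P(orange from Urn II) = 83/195 ≈ 0.4256.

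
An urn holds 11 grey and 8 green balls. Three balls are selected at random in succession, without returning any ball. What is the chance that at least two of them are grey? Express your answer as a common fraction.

Sum the hypergeometric tail for j = 2,…,3 grey balls.
Favorable = C(11,2)·C(8,1) + C(11,3)·C(8,0) = 605; total = C(19,3) = 969.
P = 605/969 = 605/969 ≈ 0.6244.

605/969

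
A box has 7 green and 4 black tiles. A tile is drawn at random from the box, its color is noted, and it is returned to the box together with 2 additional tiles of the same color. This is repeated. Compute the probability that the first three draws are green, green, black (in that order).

Track the composition after each reinforcement of +2.
P = (7/11) · (9/13) · (4/15) = 84/715 ≈ 0.1175.

84/715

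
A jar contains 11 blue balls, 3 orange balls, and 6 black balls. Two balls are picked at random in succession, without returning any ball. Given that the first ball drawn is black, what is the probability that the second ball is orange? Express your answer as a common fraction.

After removing 1 black, the jar has 3 orange out of 19 remaining.
P(second is orange | given) = 3/19 ≈ 0.1579.

3/19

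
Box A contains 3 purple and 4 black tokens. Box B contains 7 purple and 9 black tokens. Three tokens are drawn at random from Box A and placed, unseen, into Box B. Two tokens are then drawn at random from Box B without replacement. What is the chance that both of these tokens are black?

Condition on how many of the transferred tokens are black (from Box A: 4 black of 7; then Box B has 19 total).
  0 black: C(4,0)C(3,3)/C(7,3) = 1/35; then P = C(9,2)/C(19,2) = 4/19
  1 black: C(4,1)C(3,2)/C(7,3) = 12/35; then P = C(10,2)/C(19,2) = 5/19
  2 black: C(4,2)C(3,1)/C(7,3) = 18/35; then P = C(11,2)/C(19,2) = 55/171
  3 black: C(4,3)C(3,0)/C(7,3) = 4/35; then P = C(12,2)/C(19,2) = 22/57
P(both black) = 122/399 ≈ 0.3058.

122/399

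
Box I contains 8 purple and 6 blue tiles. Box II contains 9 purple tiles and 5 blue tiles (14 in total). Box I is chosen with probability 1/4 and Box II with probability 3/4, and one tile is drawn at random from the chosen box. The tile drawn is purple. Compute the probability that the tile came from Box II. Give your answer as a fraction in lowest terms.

P(purple | Box I) = 4/7; P(purple | Box II) = 9/14.
P(purple) = 1/4·4/7 + 3/4·9/14 = 5/8.
By Bayes' rule, P(Box II | purple) = 27/56 / 5/8 = 27/35 ≈ 0.7714.

27/35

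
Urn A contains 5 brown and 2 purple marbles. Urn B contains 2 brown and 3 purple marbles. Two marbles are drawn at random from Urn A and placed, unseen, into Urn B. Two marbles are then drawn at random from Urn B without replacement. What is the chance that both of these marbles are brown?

Condition on how many of the transferred marbles are brown (from Urn A: 5 brown of 7; then Urn B has 7 total).
  0 brown: C(5,0)C(2,2)/C(7,2) = 1/21; then P = C(2,2)/C(7,2) = 1/21
  1 brown: C(5,1)C(2,1)/C(7,2) = 10/21; then P = C(3,2)/C(7,2) = 1/7
  2 brown: C(5,2)C(2,0)/C(7,2) = 10/21; then P = C(4,2)/C(7,2) = 2/7
P(both brown) = 13/63 ≈ 0.2063.

13/63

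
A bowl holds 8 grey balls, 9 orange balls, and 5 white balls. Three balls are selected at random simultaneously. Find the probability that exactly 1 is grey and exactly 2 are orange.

72/385

Unordered draws without replacement: count favorable combinations over C(22,3).
Favorable = C(8,1) · C(9,2) · C(5,0) = 288; total = C(22,3) = 1540.
P = 288/1540 = 72/385 ≈ 0.1870.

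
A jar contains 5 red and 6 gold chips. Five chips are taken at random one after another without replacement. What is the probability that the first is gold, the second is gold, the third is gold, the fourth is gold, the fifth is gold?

1/77

Multiply the conditional probability of each draw in order, without replacement, so each draw removes one from its color and from the total.
P = (6/11) · (5/10) · (4/9) · (3/8) · (2/7) = 1/77 ≈ 0.0130.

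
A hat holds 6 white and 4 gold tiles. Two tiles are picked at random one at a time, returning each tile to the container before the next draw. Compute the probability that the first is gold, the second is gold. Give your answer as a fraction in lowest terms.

Multiply the conditional probability of each draw in order, with replacement (the composition resets each draw).
P = (4/10) · (4/10) = 4/25 ≈ 0.1600.

4/25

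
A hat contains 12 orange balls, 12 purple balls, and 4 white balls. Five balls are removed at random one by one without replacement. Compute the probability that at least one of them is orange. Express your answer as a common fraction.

Use the complement: P(at least one orange) = 1 − P(no orange).
P(none) = C(16,5)/C(28,5) = 4368/98280.
So P = 1 − 4368/98280 = 43/45 ≈ 0.9556.

43/45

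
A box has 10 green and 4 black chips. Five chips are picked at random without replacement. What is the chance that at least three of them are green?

906/1001

Sum the hypergeometric tail for j = 3,…,5 green chips.
Favorable = C(10,3)·C(4,2) + C(10,4)·C(4,1) + C(10,5)·C(4,0) = 1812; total = C(14,5) = 2002.
P = 1812/2002 = 906/1001 ≈ 0.9051.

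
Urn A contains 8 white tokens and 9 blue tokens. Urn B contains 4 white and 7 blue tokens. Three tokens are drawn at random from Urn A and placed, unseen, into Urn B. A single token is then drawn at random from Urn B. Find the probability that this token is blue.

Condition on how many of the transferred tokens are blue (from Urn A: 9 blue of 17; then Urn B has 14 total).
  0 blue: C(9,0)C(8,3)/C(17,3) = 7/85; then P = 7/14
  1 blue: C(9,1)C(8,2)/C(17,3) = 63/170; then P = 8/14
  2 blue: C(9,2)C(8,1)/C(17,3) = 36/85; then P = 9/14
  3 blue: C(9,3)C(8,0)/C(17,3) = 21/170; then P = 10/14
P(blue from Urn B) = 73/119 ≈ 0.6134.

73/119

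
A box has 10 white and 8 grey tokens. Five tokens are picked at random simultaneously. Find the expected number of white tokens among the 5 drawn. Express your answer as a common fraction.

By linearity of expectation, E[X] = Σ P(draw i is white); by symmetry each draw (even without replacement) has P(white) = 10/18.
E[X] = 5 · 10/18 = 25/9 ≈ 2.7778.

25/9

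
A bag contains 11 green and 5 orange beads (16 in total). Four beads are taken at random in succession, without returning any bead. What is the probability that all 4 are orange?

1/364

Unordered draws without replacement: count favorable combinations over C(16,4).
Favorable = C(11,0) · C(5,4) = 5; total = C(16,4) = 1820.
P = 5/1820 = 1/364 ≈ 0.0027.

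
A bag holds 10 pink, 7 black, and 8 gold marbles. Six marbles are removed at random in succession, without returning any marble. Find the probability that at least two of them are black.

Sum the hypergeometric tail for j = 2,…,6 black marbles.
Favorable = C(7,2)·C(18,4) + C(7,3)·C(18,3) + C(7,4)·C(18,2) + C(7,5)·C(18,1) + C(7,6)·C(18,0) = 98560; total = C(25,6) = 177100.
P = 98560/177100 = 64/115 ≈ 0.5565.

64/115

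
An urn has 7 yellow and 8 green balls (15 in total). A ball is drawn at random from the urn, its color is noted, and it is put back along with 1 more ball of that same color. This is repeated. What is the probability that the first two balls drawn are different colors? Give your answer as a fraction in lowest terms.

Either green then yellow, or yellow then green; after the first draw the total is 16.
P = (8/15)·(7/16) + (7/15)·(8/16) = 7/15 ≈ 0.4667.

7/15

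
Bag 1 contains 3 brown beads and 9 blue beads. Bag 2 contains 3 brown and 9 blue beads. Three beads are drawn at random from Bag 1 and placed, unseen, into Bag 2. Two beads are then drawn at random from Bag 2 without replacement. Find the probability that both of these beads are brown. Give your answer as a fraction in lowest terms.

Condition on how many of the transferred beads are brown (from Bag 1: 3 brown of 12; then Bag 2 has 15 total).
  0 brown: C(3,0)C(9,3)/C(12,3) = 21/55; then P = C(3,2)/C(15,2) = 1/35
  1 brown: C(3,1)C(9,2)/C(12,3) = 27/55; then P = C(4,2)/C(15,2) = 2/35
  2 brown: C(3,2)C(9,1)/C(12,3) = 27/220; then P = C(5,2)/C(15,2) = 2/21
  3 brown: C(3,3)C(9,0)/C(12,3) = 1/220; then P = C(6,2)/C(15,2) = 1/7
P(both brown) = 79/1540 ≈ 0.0513.

79/1540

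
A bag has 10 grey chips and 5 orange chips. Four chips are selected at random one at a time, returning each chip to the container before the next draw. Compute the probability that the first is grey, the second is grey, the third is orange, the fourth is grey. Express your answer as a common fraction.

8/81

Multiply the conditional probability of each draw in order, with replacement (the composition resets each draw).
P = (10/15) · (10/15) · (5/15) · (10/15) = 8/81 ≈ 0.0988.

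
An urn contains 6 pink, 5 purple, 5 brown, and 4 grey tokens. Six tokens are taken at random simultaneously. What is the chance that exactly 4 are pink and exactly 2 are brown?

5/1292

Unordered draws without replacement: count favorable combinations over C(20,6).
Favorable = C(6,4) · C(5,0) · C(5,2) · C(4,0) = 150; total = C(20,6) = 38760.
P = 150/38760 = 5/1292 ≈ 0.0039.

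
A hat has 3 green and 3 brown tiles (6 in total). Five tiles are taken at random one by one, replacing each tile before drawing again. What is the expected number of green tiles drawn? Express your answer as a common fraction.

By linearity of expectation, E[X] = Σ P(draw i is green); each independent draw has P(green) = 3/6.
E[X] = 5 · 3/6 = 5/2 ≈ 2.5000.

5/2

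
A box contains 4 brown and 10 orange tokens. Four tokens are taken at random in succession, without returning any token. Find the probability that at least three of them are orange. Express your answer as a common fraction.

Sum the hypergeometric tail for j = 3,…,4 orange tokens.
Favorable = C(10,3)·C(4,1) + C(10,4)·C(4,0) = 690; total = C(14,4) = 1001.
P = 690/1001 = 690/1001 ≈ 0.6893.

690/1001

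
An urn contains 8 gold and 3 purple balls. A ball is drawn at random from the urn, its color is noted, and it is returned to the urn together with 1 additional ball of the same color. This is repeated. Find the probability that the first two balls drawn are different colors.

Either purple then gold, or gold then purple; after the first draw the total is 12.
P = (3/11)·(8/12) + (8/11)·(3/12) = 4/11 ≈ 0.3636.

4/11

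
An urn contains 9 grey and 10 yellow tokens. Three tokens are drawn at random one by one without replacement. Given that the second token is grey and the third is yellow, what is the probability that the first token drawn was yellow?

9/17

P(first=yellow and the second token is grey and the third is yellow) = (10/19)·(9/18)·(9/17) = 45/323.
P(E) = Σ over first color = 40/323 + 45/323 = 5/19.
By Bayes, P(first=yellow | E) = 45/323 / 5/19 = 9/17 ≈ 0.5294.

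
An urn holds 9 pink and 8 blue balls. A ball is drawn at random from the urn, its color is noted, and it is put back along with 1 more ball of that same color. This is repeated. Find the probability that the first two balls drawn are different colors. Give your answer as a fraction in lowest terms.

8/17

Either blue then pink, or pink then blue; after the first draw the total is 18.
P = (8/17)·(9/18) + (9/17)·(8/18) = 8/17 ≈ 0.4706.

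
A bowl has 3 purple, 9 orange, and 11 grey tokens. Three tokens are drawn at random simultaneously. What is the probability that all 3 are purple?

Unordered draws without replacement: count favorable combinations over C(23,3).
Favorable = C(3,3) · C(9,0) · C(11,0) = 1; total = C(23,3) = 1771.
P = 1/1771 = 1/1771 ≈ 0.0006.

1/1771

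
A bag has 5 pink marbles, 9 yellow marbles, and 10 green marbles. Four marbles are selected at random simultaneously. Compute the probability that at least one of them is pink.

1125/1771

Use the complement: P(at least one pink) = 1 − P(no pink).
P(none) = C(19,4)/C(24,4) = 3876/10626.
So P = 1 − 3876/10626 = 1125/1771 ≈ 0.6352.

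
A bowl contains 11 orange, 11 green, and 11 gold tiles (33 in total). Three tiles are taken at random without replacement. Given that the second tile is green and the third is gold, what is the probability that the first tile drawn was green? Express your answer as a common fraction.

10/31

P(first=green and the second tile is green and the third is gold) = (11/33)·(10/32)·(11/31) = 55/1488.
P(E) = Σ over first color = 121/2976 + 55/1488 + 55/1488 = 11/96.
By Bayes, P(first=green | E) = 55/1488 / 11/96 = 10/31 ≈ 0.3226.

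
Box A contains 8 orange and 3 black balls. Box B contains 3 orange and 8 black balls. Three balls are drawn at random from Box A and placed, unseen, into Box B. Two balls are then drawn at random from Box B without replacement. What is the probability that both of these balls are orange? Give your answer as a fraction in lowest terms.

87/715

Condition on how many of the transferred balls are orange (from Box A: 8 orange of 11; then Box B has 14 total).
  0 orange: C(8,0)C(3,3)/C(11,3) = 1/165; then P = C(3,2)/C(14,2) = 3/91
  1 orange: C(8,1)C(3,2)/C(11,3) = 8/55; then P = C(4,2)/C(14,2) = 6/91
  2 orange: C(8,2)C(3,1)/C(11,3) = 28/55; then P = C(5,2)/C(14,2) = 10/91
  3 orange: C(8,3)C(3,0)/C(11,3) = 56/165; then P = C(6,2)/C(14,2) = 15/91
P(both orange) = 87/715 ≈ 0.1217.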